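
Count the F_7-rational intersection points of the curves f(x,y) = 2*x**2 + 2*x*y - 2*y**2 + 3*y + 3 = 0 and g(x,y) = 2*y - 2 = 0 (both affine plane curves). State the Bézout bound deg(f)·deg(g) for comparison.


Common zeros: {(3, 1)}; count = 1; Bézout bound = 2.

deg(f) = 2, deg(g) = 1, so Bézout bound = 2.
Scan x ∈ F_7. For each x, list the y ∈ F_7 with f(x, y) ≡ 0 and those with g(x, y) ≡ 0 (mod 7); the common zeros in that column are the intersection.
  x = 0: f ≡ 0 at y ∈ ∅; g ≡ 0 at y ∈ {1}; common: ∅.
  x = 1: f ≡ 0 at y ∈ {2, 4}; g ≡ 0 at y ∈ {1}; common: ∅.
  x = 2: f ≡ 0 at y ∈ {3, 4}; g ≡ 0 at y ∈ {1}; common: ∅.
  x = 3: f ≡ 0 at y ∈ {0, 1}; g ≡ 0 at y ∈ {1}; common: {1}.
  x = 4: f ≡ 0 at y ∈ {0, 2}; g ≡ 0 at y ∈ {1}; common: ∅.
  x = 5: f ≡ 0 at y ∈ ∅; g ≡ 0 at y ∈ {1}; common: ∅.
  x = 6: f ≡ 0 at y ∈ ∅; g ≡ 0 at y ∈ {1}; common: ∅.
Collecting: common zeros = {(3, 1)}, so the count is 1.
Comparison with the Bézout bound: 1 ≤ 2 = deg(f)·deg(g), as expected for curves with no common component (the affine F_7-count falls short of the bound because intersections may lie at infinity, over extension fields, or carry multiplicity).


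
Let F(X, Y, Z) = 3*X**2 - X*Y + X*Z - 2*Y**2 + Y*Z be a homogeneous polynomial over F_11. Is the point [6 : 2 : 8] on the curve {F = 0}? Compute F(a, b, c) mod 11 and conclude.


F(6,2,8) ≡ 9 (mod 11); P is NOT on the curve.

Evaluate F(6, 2, 8) term-by-term (mod 11).
  3*X**2 ↦ 3·36·1·1 = 108
  -X*Y ↦ -1·6·2·1 = -12
  X*Z ↦ 1·6·1·8 = 48
  -2*Y**2 ↦ -2·1·4·1 = -8
  Y*Z ↦ 1·1·2·8 = 16
Sum: F(6, 2, 8) = (108) + (-12) + (48) + (-8) + (16) = 152.
Reducing mod 11: 152 ≡ 9 (mod 11).
Since F(a, b, c) ≡ 9 ≠ 0 (mod 11), P does NOT lie on the curve.


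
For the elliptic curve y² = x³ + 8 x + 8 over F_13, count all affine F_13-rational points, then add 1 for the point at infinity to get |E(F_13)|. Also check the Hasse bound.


Affine points = {(1, 2), (1, 11), (4, 0), (5, 2), (5, 11), (6, 5), (6, 8), (7, 2), (7, 11), (8, 5), (8, 8), (9, 4), (9, 9), (10, 3), (10, 10), (11, 6), (11, 7), (12, 5), (12, 8)}; affine count = 19; |E(F_13)| = 20.

Discriminant check: Δ ∝ 4a³ + 27b² = 4·8³ + 27·8² = 4·512 + 27·64 ≡ 6 (mod 13). Nonzero ⇒ E is nonsingular.
For each x ∈ F_13, compute rhs = x³ + 8·x + 8 mod 13, then count y ∈ F_13 with y² ≡ rhs.
  x = 0: rhs = 8, matching y values: none (0 points).
  x = 1: rhs = 4, matching y values: 2, 11 (2 points).
  x = 2: rhs = 6, matching y values: none (0 points).
  x = 3: rhs = 7, matching y values: none (0 points).
  x = 4: rhs = 0, matching y values: 0 (1 points).
  x = 5: rhs = 4, matching y values: 2, 11 (2 points).
  x = 6: rhs = 12, matching y values: 5, 8 (2 points).
  x = 7: rhs = 4, matching y values: 2, 11 (2 points).
  x = 8: rhs = 12, matching y values: 5, 8 (2 points).
  x = 9: rhs = 3, matching y values: 4, 9 (2 points).
  x = 10: rhs = 9, matching y values: 3, 10 (2 points).
  x = 11: rhs = 10, matching y values: 6, 7 (2 points).
  x = 12: rhs = 12, matching y values: 5, 8 (2 points).
Total affine count: 19.
Full point count |E(F_13)| = 19 + 1 = 20.
Hasse bound: |20 − (13+1)| = |6| = 6 ≤ 2√13 ≈ 7.2111 ✓.


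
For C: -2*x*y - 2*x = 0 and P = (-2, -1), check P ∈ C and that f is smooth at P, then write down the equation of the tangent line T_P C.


Tangent line at P: 4*y + 4 = 0.

Step 1: f(-2, -1) = 0, so P lies on C.
Step 2: partial derivatives
  f_x(x, y) = -2*y - 2, f_y(x, y) = -2*x.
  f_x(P) = 0, f_y(P) = 4 (gradient nonzero, so P is smooth).
Step 3: tangent line at P: 0·(x − -2) + 4·(y − -1) = 0.
Expanding: 4*y + 4 = 0.


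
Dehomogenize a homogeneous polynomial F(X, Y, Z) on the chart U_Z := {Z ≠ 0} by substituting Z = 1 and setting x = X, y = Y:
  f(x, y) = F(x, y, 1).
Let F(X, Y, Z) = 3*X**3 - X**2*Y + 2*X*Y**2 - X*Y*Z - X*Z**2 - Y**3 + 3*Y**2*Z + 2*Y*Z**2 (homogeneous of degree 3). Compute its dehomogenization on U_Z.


f(x, y) = 3*x**3 - x**2*y + 2*x*y**2 - x*y - x - y**3 + 3*y**2 + 2*y

On U_Z we set Z = 1. Each monomial c·X^i·Y^j·Z^k in F becomes c·x^i·y^j·1^k = c·x^i·y^j.
Substituting Z = 1: F(X, Y, 1) = 3*x**3 - x**2*y + 2*x*y**2 - x*y - x - y**3 + 3*y**2 + 2*y.
Note: deg(f) ≤ deg(F) = 3; strict inequality happens when F is divisible by Z (lost terms).


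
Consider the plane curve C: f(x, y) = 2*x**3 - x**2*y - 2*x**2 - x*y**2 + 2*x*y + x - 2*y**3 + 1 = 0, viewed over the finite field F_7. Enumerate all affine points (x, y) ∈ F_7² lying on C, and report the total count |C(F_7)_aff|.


Affine F_7-points: {(1, 1), (2, 1), (3, 6), (5, 2)}; count = 4.

For each of the 49 pairs (x, y) ∈ F_7², evaluate f(x, y) mod 7. Record the zeros.
  x = 0: [0↦1, 1↦6, 2↦6, 3↦3, 4↦6, 5↦3, 6↦3]  zeros at y ∈ ∅
  x = 1: [0↦2, 1↦0, 2↦5, 3↦5, 4↦2, 5↦5, 6↦2]  zeros at y ∈ {1}
  x = 2: [0↦4, 1↦0, 2↦1, 3↦2, 4↦5, 5↦5, 6↦4]  zeros at y ∈ {1}
  x = 3: [0↦5, 1↦4, 2↦6, 3↦6, 4↦6, 5↦1, 6↦0]  zeros at y ∈ {6}
  x = 4: [0↦3, 1↦3, 2↦4, 3↦1, 4↦3, 5↦5, 6↦2]  zeros at y ∈ ∅
  x = 5: [0↦3, 1↦2, 2↦0, 3↦6, 4↦1, 5↦1, 6↦1]  zeros at y ∈ {2}
  x = 6: [0↦3, 1↦6, 2↦6, 3↦5, 4↦5, 5↦1, 6↦2]  zeros at y ∈ ∅
Collecting zeros: affine points = {(1, 1), (2, 1), (3, 6), (5, 2)}.
Total count |C(F_7)_aff| = 4.


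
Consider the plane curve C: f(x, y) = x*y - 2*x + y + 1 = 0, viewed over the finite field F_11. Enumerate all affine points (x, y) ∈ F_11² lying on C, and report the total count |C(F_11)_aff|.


Affine F_11-points: {(0, 10), (1, 6), (2, 1), (3, 4), (4, 8), (5, 7), (6, 0), (7, 3), (8, 9), (9, 5)}; count = 10.

For each of the 121 pairs (x, y) ∈ F_11², evaluate f(x, y) mod 11. Record the zeros.
  x = 0: [0↦1, 1↦2, 2↦3, 3↦4, 4↦5, 5↦6, 6↦7, 7↦8, 8↦9, 9↦10, 10↦0]  zeros at y ∈ {10}
  x = 1: [0↦10, 1↦1, 2↦3, 3↦5, 4↦7, 5↦9, 6↦0, 7↦2, 8↦4, 9↦6, 10↦8]  zeros at y ∈ {6}
  x = 2: [0↦8, 1↦0, 2↦3, 3↦6, 4↦9, 5↦1, 6↦4, 7↦7, 8↦10, 9↦2, 10↦5]  zeros at y ∈ {1}
  x = 3: [0↦6, 1↦10, 2↦3, 3↦7, 4↦0, 5↦4, 6↦8, 7↦1, 8↦5, 9↦9, 10↦2]  zeros at y ∈ {4}
  x = 4: [0↦4, 1↦9, 2↦3, 3↦8, 4↦2, 5↦7, 6↦1, 7↦6, 8↦0, 9↦5, 10↦10]  zeros at y ∈ {8}
  x = 5: [0↦2, 1↦8, 2↦3, 3↦9, 4↦4, 5↦10, 6↦5, 7↦0, 8↦6, 9↦1, 10↦7]  zeros at y ∈ {7}
  x = 6: [0↦0, 1↦7, 2↦3, 3↦10, 4↦6, 5↦2, 6↦9, 7↦5, 8↦1, 9↦8, 10↦4]  zeros at y ∈ {0}
  x = 7: [0↦9, 1↦6, 2↦3, 3↦0, 4↦8, 5↦5, 6↦2, 7↦10, 8↦7, 9↦4, 10↦1]  zeros at y ∈ {3}
  x = 8: [0↦7, 1↦5, 2↦3, 3↦1, 4↦10, 5↦8, 6↦6, 7↦4, 8↦2, 9↦0, 10↦9]  zeros at y ∈ {9}
  x = 9: [0↦5, 1↦4, 2↦3, 3↦2, 4↦1, 5↦0, 6↦10, 7↦9, 8↦8, 9↦7, 10↦6]  zeros at y ∈ {5}
  x = 10: [0↦3, 1↦3, 2↦3, 3↦3, 4↦3, 5↦3, 6↦3, 7↦3, 8↦3, 9↦3, 10↦3]  zeros at y ∈ ∅
Collecting zeros: affine points = {(0, 10), (1, 6), (2, 1), (3, 4), (4, 8), (5, 7), (6, 0), (7, 3), (8, 9), (9, 5)}.
Total count |C(F_11)_aff| = 10.


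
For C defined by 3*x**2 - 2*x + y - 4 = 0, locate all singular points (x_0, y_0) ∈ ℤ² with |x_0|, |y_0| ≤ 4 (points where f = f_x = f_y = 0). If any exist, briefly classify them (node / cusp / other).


No singular points in the scanned grid; C is smooth there.

Compute partial derivatives:
  f_x = 6*x - 2.
  f_y = 1.
f_y = 1 is a nonzero constant, so f_y never vanishes: no point (x, y) can satisfy f = f_x = f_y = 0. In particular no (x, y) ∈ {−4, ..., 4}² is singular; the curve is smooth.


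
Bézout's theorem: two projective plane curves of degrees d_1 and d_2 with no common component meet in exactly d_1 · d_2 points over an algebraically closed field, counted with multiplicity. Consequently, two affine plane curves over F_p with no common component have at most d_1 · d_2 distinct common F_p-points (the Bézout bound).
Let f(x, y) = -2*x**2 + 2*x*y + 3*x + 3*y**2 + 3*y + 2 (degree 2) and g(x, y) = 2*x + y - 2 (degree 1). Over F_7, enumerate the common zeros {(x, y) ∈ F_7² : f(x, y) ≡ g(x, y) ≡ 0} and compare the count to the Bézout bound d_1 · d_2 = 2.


Common zeros: {(6, 4)}; count = 1; Bézout bound = 2.

deg(f) = 2, deg(g) = 1, so Bézout bound = 2.
Scan x ∈ F_7. For each x, list the y ∈ F_7 with f(x, y) ≡ 0 and those with g(x, y) ≡ 0 (mod 7); the common zeros in that column are the intersection.
  x = 0: f ≡ 0 at y ∈ ∅; g ≡ 0 at y ∈ {2}; common: ∅.
  x = 1: f ≡ 0 at y ∈ ∅; g ≡ 0 at y ∈ {0}; common: ∅.
  x = 2: f ≡ 0 at y ∈ {0}; g ≡ 0 at y ∈ {5}; common: ∅.
  x = 3: f ≡ 0 at y ∈ {0, 4}; g ≡ 0 at y ∈ {3}; common: ∅.
  x = 4: f ≡ 0 at y ∈ {3, 5}; g ≡ 0 at y ∈ {1}; common: ∅.
  x = 5: f ≡ 0 at y ∈ ∅; g ≡ 0 at y ∈ {6}; common: ∅.
  x = 6: f ≡ 0 at y ∈ {4, 5}; g ≡ 0 at y ∈ {4}; common: {4}.
Collecting: common zeros = {(6, 4)}, so the count is 1.
Comparison with the Bézout bound: 1 ≤ 2 = deg(f)·deg(g), as expected for curves with no common component (the affine F_7-count falls short of the bound because intersections may lie at infinity, over extension fields, or carry multiplicity).


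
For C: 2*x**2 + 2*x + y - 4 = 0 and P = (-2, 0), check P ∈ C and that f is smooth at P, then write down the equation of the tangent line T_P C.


Tangent line at P: -6*x + y - 12 = 0.

Step 1: f(-2, 0) = 0, so P lies on C.
Step 2: partial derivatives
  f_x(x, y) = 4*x + 2, f_y(x, y) = 1.
  f_x(P) = -6, f_y(P) = 1 (gradient nonzero, so P is smooth).
Step 3: tangent line at P: -6·(x − -2) + 1·(y − 0) = 0.
Expanding: -6*x + y - 12 = 0.


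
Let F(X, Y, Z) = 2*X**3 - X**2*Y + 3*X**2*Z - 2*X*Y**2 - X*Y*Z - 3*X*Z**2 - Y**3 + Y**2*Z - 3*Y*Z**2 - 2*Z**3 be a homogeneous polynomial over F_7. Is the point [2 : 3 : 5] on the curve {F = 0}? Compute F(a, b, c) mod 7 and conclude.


F(2,3,5) ≡ 0 (mod 7); P is on the curve.

Evaluate F(2, 3, 5) term-by-term (mod 7).
  2*X**3 ↦ 2·8·1·1 = 16
  -X**2*Y ↦ -1·4·3·1 = -12
  3*X**2*Z ↦ 3·4·1·5 = 60
  -2*X*Y**2 ↦ -2·2·9·1 = -36
  -X*Y*Z ↦ -1·2·3·5 = -30
  -3*X*Z**2 ↦ -3·2·1·25 = -150
  -Y**3 ↦ -1·1·27·1 = -27
  Y**2*Z ↦ 1·1·9·5 = 45
  -3*Y*Z**2 ↦ -3·1·3·25 = -225
  -2*Z**3 ↦ -2·1·1·125 = -250
Sum: F(2, 3, 5) = (16) + (-12) + (60) + (-36) + (-30) + (-150) + (-27) + (45) + (-225) + (-250) = -609.
Reducing mod 7: -609 ≡ 0 (mod 7).
Since F(a, b, c) ≡ 0 (mod 7), P lies on the curve.


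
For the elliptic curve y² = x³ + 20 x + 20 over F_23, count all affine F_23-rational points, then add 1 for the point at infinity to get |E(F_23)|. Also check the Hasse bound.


Affine points = {(1, 8), (1, 15), (4, 7), (4, 16), (8, 5), (8, 18), (9, 3), (9, 20), (10, 1), (10, 22), (13, 4), (13, 19), (14, 10), (14, 13), (17, 11), (17, 12), (18, 5), (18, 18), (20, 5), (20, 18), (21, 8), (21, 15)}; affine count = 22; |E(F_23)| = 23.

Discriminant check: Δ ∝ 4a³ + 27b² = 4·20³ + 27·20² = 4·8000 + 27·400 ≡ 20 (mod 23). Nonzero ⇒ E is nonsingular.
For each x ∈ F_23, compute rhs = x³ + 20·x + 20 mod 23, then count y ∈ F_23 with y² ≡ rhs.
  x = 0: rhs = 20, matching y values: none (0 points).
  x = 1: rhs = 18, matching y values: 8, 15 (2 points).
  x = 2: rhs = 22, matching y values: none (0 points).
  x = 3: rhs = 15, matching y values: none (0 points).
  x = 4: rhs = 3, matching y values: 7, 16 (2 points).
  x = 5: rhs = 15, matching y values: none (0 points).
  x = 6: rhs = 11, matching y values: none (0 points).
  x = 7: rhs = 20, matching y values: none (0 points).
  x = 8: rhs = 2, matching y values: 5, 18 (2 points).
  x = 9: rhs = 9, matching y values: 3, 20 (2 points).
  x = 10: rhs = 1, matching y values: 1, 22 (2 points).
  x = 11: rhs = 7, matching y values: none (0 points).
  x = 12: rhs = 10, matching y values: none (0 points).
  x = 13: rhs = 16, matching y values: 4, 19 (2 points).
  x = 14: rhs = 8, matching y values: 10, 13 (2 points).
  x = 15: rhs = 15, matching y values: none (0 points).
  x = 16: rhs = 20, matching y values: none (0 points).
  x = 17: rhs = 6, matching y values: 11, 12 (2 points).
  x = 18: rhs = 2, matching y values: 5, 18 (2 points).
  x = 19: rhs = 14, matching y values: none (0 points).
  x = 20: rhs = 2, matching y values: 5, 18 (2 points).
  x = 21: rhs = 18, matching y values: 8, 15 (2 points).
  x = 22: rhs = 22, matching y values: none (0 points).
Total affine count: 22.
Full point count |E(F_23)| = 22 + 1 = 23.
Hasse bound: |23 − (23+1)| = |-1| = 1 ≤ 2√23 ≈ 9.5917 ✓.


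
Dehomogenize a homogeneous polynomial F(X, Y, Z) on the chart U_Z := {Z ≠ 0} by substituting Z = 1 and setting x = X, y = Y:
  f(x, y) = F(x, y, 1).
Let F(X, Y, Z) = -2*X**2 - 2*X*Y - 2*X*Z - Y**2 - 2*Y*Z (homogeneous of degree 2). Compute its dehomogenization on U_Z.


f(x, y) = -2*x**2 - 2*x*y - 2*x - y**2 - 2*y

On U_Z we set Z = 1. Each monomial c·X^i·Y^j·Z^k in F becomes c·x^i·y^j·1^k = c·x^i·y^j.
Substituting Z = 1: F(X, Y, 1) = -2*x**2 - 2*x*y - 2*x - y**2 - 2*y.
Note: deg(f) ≤ deg(F) = 2; strict inequality happens when F is divisible by Z (lost terms).


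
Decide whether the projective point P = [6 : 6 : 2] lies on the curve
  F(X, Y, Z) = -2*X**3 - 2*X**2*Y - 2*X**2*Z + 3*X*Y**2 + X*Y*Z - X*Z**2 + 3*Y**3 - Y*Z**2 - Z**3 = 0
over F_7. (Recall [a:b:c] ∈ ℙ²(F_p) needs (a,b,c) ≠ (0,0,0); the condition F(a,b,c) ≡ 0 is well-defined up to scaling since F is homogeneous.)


F(6,6,2) ≡ 3 (mod 7); P is NOT on the curve.

Evaluate F(6, 6, 2) term-by-term (mod 7).
  -2*X**3 ↦ -2·216·1·1 = -432
  -2*X**2*Y ↦ -2·36·6·1 = -432
  -2*X**2*Z ↦ -2·36·1·2 = -144
  3*X*Y**2 ↦ 3·6·36·1 = 648
  X*Y*Z ↦ 1·6·6·2 = 72
  -X*Z**2 ↦ -1·6·1·4 = -24
  3*Y**3 ↦ 3·1·216·1 = 648
  -Y*Z**2 ↦ -1·1·6·4 = -24
  -Z**3 ↦ -1·1·1·8 = -8
Sum: F(6, 6, 2) = (-432) + (-432) + (-144) + (648) + (72) + (-24) + (648) + (-24) + (-8) = 304.
Reducing mod 7: 304 ≡ 3 (mod 7).
Since F(a, b, c) ≡ 3 ≠ 0 (mod 7), P does NOT lie on the curve.


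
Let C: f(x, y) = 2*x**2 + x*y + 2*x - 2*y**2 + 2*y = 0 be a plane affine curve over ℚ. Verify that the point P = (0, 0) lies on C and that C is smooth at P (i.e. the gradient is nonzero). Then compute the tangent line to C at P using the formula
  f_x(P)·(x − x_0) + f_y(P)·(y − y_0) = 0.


Tangent line at P: 2*x + 2*y = 0.

Step 1: f(0, 0) = 0, so P lies on C.
Step 2: partial derivatives
  f_x(x, y) = 4*x + y + 2, f_y(x, y) = x - 4*y + 2.
  f_x(P) = 2, f_y(P) = 2 (gradient nonzero, so P is smooth).
Step 3: tangent line at P: 2·(x − 0) + 2·(y − 0) = 0.
Expanding: 2*x + 2*y = 0.


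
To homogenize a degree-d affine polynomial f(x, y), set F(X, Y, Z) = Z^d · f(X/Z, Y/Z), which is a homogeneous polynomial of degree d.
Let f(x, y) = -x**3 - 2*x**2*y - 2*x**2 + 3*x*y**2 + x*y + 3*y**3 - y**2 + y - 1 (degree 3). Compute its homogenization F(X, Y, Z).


F(X, Y, Z) = -X**3 - 2*X**2*Y - 2*X**2*Z + 3*X*Y**2 + X*Y*Z + 3*Y**3 - Y**2*Z + Y*Z**2 - Z**3

deg(f) = 3.
Substitute x = X/Z, y = Y/Z into f, then multiply by Z^3.
  monomial -1·x^3·y^0 ↦ -1·X^3·Y^0·Z^0.
  monomial -2·x^2·y^1 ↦ -2·X^2·Y^1·Z^0.
  monomial -2·x^2·y^0 ↦ -2·X^2·Y^0·Z^1.
  monomial 3·x^1·y^2 ↦ 3·X^1·Y^2·Z^0.
  monomial 1·x^1·y^1 ↦ 1·X^1·Y^1·Z^1.
  monomial 3·x^0·y^3 ↦ 3·X^0·Y^3·Z^0.
  monomial -1·x^0·y^2 ↦ -1·X^0·Y^2·Z^1.
  monomial 1·x^0·y^1 ↦ 1·X^0·Y^1·Z^2.
  monomial -1·x^0·y^0 ↦ -1·X^0·Y^0·Z^3.
Collecting: F(X, Y, Z) = -X**3 - 2*X**2*Y - 2*X**2*Z + 3*X*Y**2 + X*Y*Z + 3*Y**3 - Y**2*Z + Y*Z**2 - Z**3.


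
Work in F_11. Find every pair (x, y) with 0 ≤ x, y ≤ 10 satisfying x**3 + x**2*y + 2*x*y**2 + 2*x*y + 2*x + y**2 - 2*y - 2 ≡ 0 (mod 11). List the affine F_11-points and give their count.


Affine F_11-points: {(0, 6), (0, 7), (1, 9), (2, 5), (2, 7), (3, 8), (3, 9), (6, 5), (8, 3), (8, 6), (9, 5), (9, 9), (10, 4)}; count = 13.

For each of the 121 pairs (x, y) ∈ F_11², evaluate f(x, y) mod 11. Record the zeros.
  x = 0: [0↦9, 1↦8, 2↦9, 3↦1, 4↦6, 5↦2, 6↦0, 7↦0, 8↦2, 9↦6, 10↦1]  zeros at y ∈ {6, 7}
  x = 1: [0↦1, 1↦5, 2↦4, 3↦9, 4↦9, 5↦4, 6↦5, 7↦1, 8↦3, 9↦0, 10↦3]  zeros at y ∈ {9}
  x = 2: [0↦10, 1↦10, 2↦9, 3↦7, 4↦4, 5↦0, 6↦6, 7↦0, 8↦4, 9↦7, 10↦9]  zeros at y ∈ {5, 7}
  x = 3: [0↦9, 1↦7, 2↦8, 3↦1, 4↦8, 5↦7, 6↦9, 7↦3, 8↦0, 9↦0, 10↦3]  zeros at y ∈ {8, 9}
  x = 4: [0↦4, 1↦2, 2↦7, 3↦8, 4↦5, 5↦9, 6↦9, 7↦5, 8↦8, 9↦7, 10↦2]  zeros at y ∈ ∅
  x = 5: [0↦1, 1↦1, 2↦1, 3↦1, 4↦1, 5↦1, 6↦1, 7↦1, 8↦1, 9↦1, 10↦1]  zeros at y ∈ ∅
  x = 6: [0↦6, 1↦10, 2↦7, 3↦8, 4↦2, 5↦0, 6↦2, 7↦8, 8↦7, 9↦10, 10↦6]  zeros at y ∈ {5}
  x = 7: [0↦3, 1↦2, 2↦9, 3↦2, 4↦3, 5↦1, 6↦7, 7↦10, 8↦10, 9↦7, 10↦1]  zeros at y ∈ ∅
  x = 8: [0↦9, 1↦5, 2↦2, 3↦0, 4↦10, 5↦10, 6↦0, 7↦2, 8↦5, 9↦9, 10↦3]  zeros at y ∈ {3, 6}
  x = 9: [0↦8, 1↦3, 2↦3, 3↦8, 4↦7, 5↦0, 6↦9, 7↦1, 8↦9, 9↦0, 10↦7]  zeros at y ∈ {5, 9}
  x = 10: [0↦6, 1↦2, 2↦7, 3↦10, 4↦0, 5↦10, 6↦7, 7↦2, 8↦6, 9↦8, 10↦8]  zeros at y ∈ {4}
Collecting zeros: affine points = {(0, 6), (0, 7), (1, 9), (2, 5), (2, 7), (3, 8), (3, 9), (6, 5), (8, 3), (8, 6), (9, 5), (9, 9), (10, 4)}.
Total count |C(F_11)_aff| = 13.


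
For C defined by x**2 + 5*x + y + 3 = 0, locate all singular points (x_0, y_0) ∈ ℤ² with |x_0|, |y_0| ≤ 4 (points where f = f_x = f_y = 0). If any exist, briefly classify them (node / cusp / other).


No singular points in the scanned grid; C is smooth there.

Compute partial derivatives:
  f_x = 2*x + 5.
  f_y = 1.
f_y = 1 is a nonzero constant, so f_y never vanishes: no point (x, y) can satisfy f = f_x = f_y = 0. In particular no (x, y) ∈ {−4, ..., 4}² is singular; the curve is smooth.


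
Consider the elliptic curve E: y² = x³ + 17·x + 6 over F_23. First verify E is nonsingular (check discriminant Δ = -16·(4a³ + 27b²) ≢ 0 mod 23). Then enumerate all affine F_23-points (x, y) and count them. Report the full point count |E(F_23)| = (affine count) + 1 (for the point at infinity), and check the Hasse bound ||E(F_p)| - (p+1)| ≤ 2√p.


Affine points = {(0, 11), (0, 12), (1, 1), (1, 22), (2, 5), (2, 18), (4, 0), (5, 3), (5, 20), (6, 5), (6, 18), (7, 10), (7, 13), (10, 7), (10, 16), (11, 11), (11, 12), (12, 11), (12, 12), (13, 3), (13, 20), (15, 5), (15, 18), (16, 2), (16, 21), (18, 7), (18, 16), (19, 9), (19, 14)}; affine count = 29; |E(F_23)| = 30.

Discriminant check: Δ ∝ 4a³ + 27b² = 4·17³ + 27·6² = 4·4913 + 27·36 ≡ 16 (mod 23). Nonzero ⇒ E is nonsingular.
For each x ∈ F_23, compute rhs = x³ + 17·x + 6 mod 23, then count y ∈ F_23 with y² ≡ rhs.
  x = 0: rhs = 6, matching y values: 11, 12 (2 points).
  x = 1: rhs = 1, matching y values: 1, 22 (2 points).
  x = 2: rhs = 2, matching y values: 5, 18 (2 points).
  x = 3: rhs = 15, matching y values: none (0 points).
  x = 4: rhs = 0, matching y values: 0 (1 points).
  x = 5: rhs = 9, matching y values: 3, 20 (2 points).
  x = 6: rhs = 2, matching y values: 5, 18 (2 points).
  x = 7: rhs = 8, matching y values: 10, 13 (2 points).
  x = 8: rhs = 10, matching y values: none (0 points).
  x = 9: rhs = 14, matching y values: none (0 points).
  x = 10: rhs = 3, matching y values: 7, 16 (2 points).
  x = 11: rhs = 6, matching y values: 11, 12 (2 points).
  x = 12: rhs = 6, matching y values: 11, 12 (2 points).
  x = 13: rhs = 9, matching y values: 3, 20 (2 points).
  x = 14: rhs = 21, matching y values: none (0 points).
  x = 15: rhs = 2, matching y values: 5, 18 (2 points).
  x = 16: rhs = 4, matching y values: 2, 21 (2 points).
  x = 17: rhs = 10, matching y values: none (0 points).
  x = 18: rhs = 3, matching y values: 7, 16 (2 points).
  x = 19: rhs = 12, matching y values: 9, 14 (2 points).
  x = 20: rhs = 20, matching y values: none (0 points).
  x = 21: rhs = 10, matching y values: none (0 points).
  x = 22: rhs = 11, matching y values: none (0 points).
Total affine count: 29.
Full point count |E(F_23)| = 29 + 1 = 30.
Hasse bound: |30 − (23+1)| = |6| = 6 ≤ 2√23 ≈ 9.5917 ✓.


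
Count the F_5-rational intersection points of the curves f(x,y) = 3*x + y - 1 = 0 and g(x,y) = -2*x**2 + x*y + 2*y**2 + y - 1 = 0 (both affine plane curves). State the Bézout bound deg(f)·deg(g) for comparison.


Common zeros: ∅; count = 0; Bézout bound = 2.

deg(f) = 1, deg(g) = 2, so Bézout bound = 2.
Scan x ∈ F_5. For each x, list the y ∈ F_5 with f(x, y) ≡ 0 and those with g(x, y) ≡ 0 (mod 5); the common zeros in that column are the intersection.
  x = 0: f ≡ 0 at y ∈ {1}; g ≡ 0 at y ∈ {3, 4}; common: ∅.
  x = 1: f ≡ 0 at y ∈ {3}; g ≡ 0 at y ∈ ∅; common: ∅.
  x = 2: f ≡ 0 at y ∈ {0}; g ≡ 0 at y ∈ {2, 4}; common: ∅.
  x = 3: f ≡ 0 at y ∈ {2}; g ≡ 0 at y ∈ ∅; common: ∅.
  x = 4: f ≡ 0 at y ∈ {4}; g ≡ 0 at y ∈ {2, 3}; common: ∅.
Collecting: common zeros = ∅, so the count is 0.
Comparison with the Bézout bound: 0 ≤ 2 = deg(f)·deg(g), as expected for curves with no common component (the affine F_5-count falls short of the bound because intersections may lie at infinity, over extension fields, or carry multiplicity).


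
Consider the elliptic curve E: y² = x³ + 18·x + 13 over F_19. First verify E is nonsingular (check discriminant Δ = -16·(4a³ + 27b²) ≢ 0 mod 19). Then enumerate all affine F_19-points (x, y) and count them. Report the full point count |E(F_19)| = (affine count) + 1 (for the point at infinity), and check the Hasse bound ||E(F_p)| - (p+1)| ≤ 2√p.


Affine points = {(2, 0), (4, 4), (4, 15), (5, 0), (7, 8), (7, 11), (8, 2), (8, 17), (9, 7), (9, 12), (12, 0), (14, 8), (14, 11), (17, 8), (17, 11)}; affine count = 15; |E(F_19)| = 16.

Discriminant check: Δ ∝ 4a³ + 27b² = 4·18³ + 27·13² = 4·5832 + 27·169 ≡ 18 (mod 19). Nonzero ⇒ E is nonsingular.
For each x ∈ F_19, compute rhs = x³ + 18·x + 13 mod 19, then count y ∈ F_19 with y² ≡ rhs.
  x = 0: rhs = 13, matching y values: none (0 points).
  x = 1: rhs = 13, matching y values: none (0 points).
  x = 2: rhs = 0, matching y values: 0 (1 points).
  x = 3: rhs = 18, matching y values: none (0 points).
  x = 4: rhs = 16, matching y values: 4, 15 (2 points).
  x = 5: rhs = 0, matching y values: 0 (1 points).
  x = 6: rhs = 14, matching y values: none (0 points).
  x = 7: rhs = 7, matching y values: 8, 11 (2 points).
  x = 8: rhs = 4, matching y values: 2, 17 (2 points).
  x = 9: rhs = 11, matching y values: 7, 12 (2 points).
  x = 10: rhs = 15, matching y values: none (0 points).
  x = 11: rhs = 3, matching y values: none (0 points).
  x = 12: rhs = 0, matching y values: 0 (1 points).
  x = 13: rhs = 12, matching y values: none (0 points).
  x = 14: rhs = 7, matching y values: 8, 11 (2 points).
  x = 15: rhs = 10, matching y values: none (0 points).
  x = 16: rhs = 8, matching y values: none (0 points).
  x = 17: rhs = 7, matching y values: 8, 11 (2 points).
  x = 18: rhs = 13, matching y values: none (0 points).
Total affine count: 15.
Full point count |E(F_19)| = 15 + 1 = 16.
Hasse bound: |16 − (19+1)| = |-4| = 4 ≤ 2√19 ≈ 8.7178 ✓.


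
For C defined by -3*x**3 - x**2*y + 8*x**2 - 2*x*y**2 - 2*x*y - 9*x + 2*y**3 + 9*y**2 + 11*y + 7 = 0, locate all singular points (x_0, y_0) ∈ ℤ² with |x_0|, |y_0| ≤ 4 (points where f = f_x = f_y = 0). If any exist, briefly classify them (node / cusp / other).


Singular points: {(1, -1)}; classification: cusp.

Compute partial derivatives:
  f_x = -9*x**2 - 2*x*y + 16*x - 2*y**2 - 2*y - 9.
  f_y = -x**2 - 4*x*y - 2*x + 6*y**2 + 18*y + 11.
Scan x_0 ∈ {−4, ..., 4}. For each x_0, f_y(x_0, y) is a polynomial in y; find its integer roots y ∈ {−4, ..., 4}, then test f_x and f at those candidates.
  x = -4: f_y(-4, y) = 6*y**2 + 34*y + 3; no integer root y with |y| ≤ 4.
  x = -3: f_y(-3, y) = 6*y**2 + 30*y + 8; no integer root y with |y| ≤ 4.
  x = -2: f_y(-2, y) = 6*y**2 + 26*y + 11; no integer root y with |y| ≤ 4.
  x = -1: f_y(-1, y) = 6*y**2 + 22*y + 12; vanishes at y ∈ {-3}. (-1, -3): f_x = -52 ≠ 0.
  x = 0: f_y(0, y) = 6*y**2 + 18*y + 11; no integer root y with |y| ≤ 4.
  x = 1: f_y(1, y) = 6*y**2 + 14*y + 8; vanishes at y ∈ {-1}. (1, -1): f_x = 0, f = 0 — SINGULAR.
  x = 2: f_y(2, y) = 6*y**2 + 10*y + 3; no integer root y with |y| ≤ 4.
  x = 3: f_y(3, y) = 6*y**2 + 6*y - 4; no integer root y with |y| ≤ 4.
  x = 4: f_y(4, y) = 6*y**2 + 2*y - 13; no integer root y with |y| ≤ 4.
Only singular point on the grid: (1, -1).
Classify: substitute x = 1 + u, y = -1 + v and expand: f = -3*u**3 - u**2*v - 2*u*v**2 + 2*v**3 + v**2.
No constant or linear terms (consistent with a singular point). Quadratic part: v**2. Cubic part: -3*u**3 - u**2*v - 2*u*v**2 + 2*v**3.
The quadratic part v**2 is a perfect square, so there is a single (double) tangent line v = 0, i.e. y = -1. Restricting the cubic part to that line (v = 0) leaves -3*u**3 ≠ 0, so f is not divisible by v and the branch is v² ≈ 3*u**3 to lowest order — this is a cusp.
Classification: cusp.


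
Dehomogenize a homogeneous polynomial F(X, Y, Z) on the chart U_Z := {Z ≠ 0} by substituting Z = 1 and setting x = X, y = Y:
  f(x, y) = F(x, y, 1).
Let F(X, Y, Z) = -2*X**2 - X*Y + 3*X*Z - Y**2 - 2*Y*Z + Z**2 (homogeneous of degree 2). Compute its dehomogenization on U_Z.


f(x, y) = -2*x**2 - x*y + 3*x - y**2 - 2*y + 1

On U_Z we set Z = 1. Each monomial c·X^i·Y^j·Z^k in F becomes c·x^i·y^j·1^k = c·x^i·y^j.
Substituting Z = 1: F(X, Y, 1) = -2*x**2 - x*y + 3*x - y**2 - 2*y + 1.
Note: deg(f) ≤ deg(F) = 2; strict inequality happens when F is divisible by Z (lost terms).


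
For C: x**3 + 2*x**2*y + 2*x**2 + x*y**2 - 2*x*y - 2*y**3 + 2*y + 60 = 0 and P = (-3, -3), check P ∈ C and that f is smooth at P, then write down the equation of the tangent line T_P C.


Tangent line at P: 66*x - 10*y + 168 = 0.

Step 1: f(-3, -3) = 0, so P lies on C.
Step 2: partial derivatives
  f_x(x, y) = 3*x**2 + 4*x*y + 4*x + y**2 - 2*y, f_y(x, y) = 2*x**2 + 2*x*y - 2*x - 6*y**2 + 2.
  f_x(P) = 66, f_y(P) = -10 (gradient nonzero, so P is smooth).
Step 3: tangent line at P: 66·(x − -3) + -10·(y − -3) = 0.
Expanding: 66*x - 10*y + 168 = 0.


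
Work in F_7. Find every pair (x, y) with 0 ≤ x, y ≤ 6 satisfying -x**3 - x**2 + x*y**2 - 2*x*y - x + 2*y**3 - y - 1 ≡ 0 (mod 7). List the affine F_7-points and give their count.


Affine F_7-points: {(0, 1), (2, 3), (3, 1), (6, 0), (6, 2)}; count = 5.

For each of the 49 pairs (x, y) ∈ F_7², evaluate f(x, y) mod 7. Record the zeros.
  x = 0: [0↦6, 1↦0, 2↦6, 3↦1, 4↦4, 5↦6, 6↦5]  zeros at y ∈ {1}
  x = 1: [0↦3, 1↦3, 2↦3, 3↦1, 4↦2, 5↦4, 6↦5]  zeros at y ∈ ∅
  x = 2: [0↦6, 1↦5, 2↦6, 3↦0, 4↦6, 5↦1, 6↦4]  zeros at y ∈ {3}
  x = 3: [0↦2, 1↦0, 2↦2, 3↦6, 4↦3, 5↦5, 6↦3]  zeros at y ∈ {1}
  x = 4: [0↦6, 1↦3, 2↦6, 3↦6, 4↦1, 5↦3, 6↦3]  zeros at y ∈ ∅
  x = 5: [0↦5, 1↦1, 2↦5, 3↦1, 4↦1, 5↦3, 6↦5]  zeros at y ∈ ∅
  x = 6: [0↦0, 1↦2, 2↦0, 3↦6, 4↦4, 5↦6, 6↦3]  zeros at y ∈ {0, 2}
Collecting zeros: affine points = {(0, 1), (2, 3), (3, 1), (6, 0), (6, 2)}.
Total count |C(F_7)_aff| = 5.


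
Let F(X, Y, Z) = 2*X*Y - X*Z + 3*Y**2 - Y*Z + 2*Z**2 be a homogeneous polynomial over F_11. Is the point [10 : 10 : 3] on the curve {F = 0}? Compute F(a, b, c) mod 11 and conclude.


F(10,10,3) ≡ 7 (mod 11); P is NOT on the curve.

Evaluate F(10, 10, 3) term-by-term (mod 11).
  2*X*Y ↦ 2·10·10·1 = 200
  -X*Z ↦ -1·10·1·3 = -30
  3*Y**2 ↦ 3·1·100·1 = 300
  -Y*Z ↦ -1·1·10·3 = -30
  2*Z**2 ↦ 2·1·1·9 = 18
Sum: F(10, 10, 3) = (200) + (-30) + (300) + (-30) + (18) = 458.
Reducing mod 11: 458 ≡ 7 (mod 11).
Since F(a, b, c) ≡ 7 ≠ 0 (mod 11), P does NOT lie on the curve.


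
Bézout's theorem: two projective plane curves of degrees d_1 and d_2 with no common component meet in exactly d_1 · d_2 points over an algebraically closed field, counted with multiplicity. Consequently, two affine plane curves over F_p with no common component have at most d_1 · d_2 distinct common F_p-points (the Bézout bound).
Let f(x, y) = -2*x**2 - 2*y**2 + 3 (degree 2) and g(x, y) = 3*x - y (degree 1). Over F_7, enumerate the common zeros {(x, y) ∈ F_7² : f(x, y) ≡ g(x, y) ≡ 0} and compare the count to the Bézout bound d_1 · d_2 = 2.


Common zeros: {(2, 6), (5, 1)}; count = 2; Bézout bound = 2.

deg(f) = 2, deg(g) = 1, so Bézout bound = 2.
Scan x ∈ F_7. For each x, list the y ∈ F_7 with f(x, y) ≡ 0 and those with g(x, y) ≡ 0 (mod 7); the common zeros in that column are the intersection.
  x = 0: f ≡ 0 at y ∈ ∅; g ≡ 0 at y ∈ {0}; common: ∅.
  x = 1: f ≡ 0 at y ∈ {2, 5}; g ≡ 0 at y ∈ {3}; common: ∅.
  x = 2: f ≡ 0 at y ∈ {1, 6}; g ≡ 0 at y ∈ {6}; common: {6}.
  x = 3: f ≡ 0 at y ∈ ∅; g ≡ 0 at y ∈ {2}; common: ∅.
  x = 4: f ≡ 0 at y ∈ ∅; g ≡ 0 at y ∈ {5}; common: ∅.
  x = 5: f ≡ 0 at y ∈ {1, 6}; g ≡ 0 at y ∈ {1}; common: {1}.
  x = 6: f ≡ 0 at y ∈ {2, 5}; g ≡ 0 at y ∈ {4}; common: ∅.
Collecting: common zeros = {(2, 6), (5, 1)}, so the count is 2.
Comparison with the Bézout bound: 2 ≤ 2 = deg(f)·deg(g), as expected for curves with no common component (the bound is attained).


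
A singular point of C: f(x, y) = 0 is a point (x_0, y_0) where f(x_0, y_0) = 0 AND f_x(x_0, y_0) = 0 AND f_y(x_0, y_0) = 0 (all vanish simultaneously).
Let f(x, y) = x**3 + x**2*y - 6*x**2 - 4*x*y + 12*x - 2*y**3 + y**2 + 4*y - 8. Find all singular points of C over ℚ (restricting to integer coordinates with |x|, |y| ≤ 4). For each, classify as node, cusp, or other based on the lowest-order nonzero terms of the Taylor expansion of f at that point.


Singular points: {(2, 0)}; classification: cusp.

Compute partial derivatives:
  f_x = 3*x**2 + 2*x*y - 12*x - 4*y + 12.
  f_y = x**2 - 4*x - 6*y**2 + 2*y + 4.
Scan x_0 ∈ {−4, ..., 4}. For each x_0, f_y(x_0, y) is a polynomial in y; find its integer roots y ∈ {−4, ..., 4}, then test f_x and f at those candidates.
  x = -4: f_y(-4, y) = -6*y**2 + 2*y + 36; no integer root y with |y| ≤ 4.
  x = -3: f_y(-3, y) = -6*y**2 + 2*y + 25; no integer root y with |y| ≤ 4.
  x = -2: f_y(-2, y) = -6*y**2 + 2*y + 16; no integer root y with |y| ≤ 4.
  x = -1: f_y(-1, y) = -6*y**2 + 2*y + 9; no integer root y with |y| ≤ 4.
  x = 0: f_y(0, y) = -6*y**2 + 2*y + 4; vanishes at y ∈ {1}. (0, 1): f_x = 8 ≠ 0.
  x = 1: f_y(1, y) = -6*y**2 + 2*y + 1; no integer root y with |y| ≤ 4.
  x = 2: f_y(2, y) = -6*y**2 + 2*y; vanishes at y ∈ {0}. (2, 0): f_x = 0, f = 0 — SINGULAR.
  x = 3: f_y(3, y) = -6*y**2 + 2*y + 1; no integer root y with |y| ≤ 4.
  x = 4: f_y(4, y) = -6*y**2 + 2*y + 4; vanishes at y ∈ {1}. (4, 1): f_x = 16 ≠ 0.
Only singular point on the grid: (2, 0).
Classify: substitute x = 2 + u, y = 0 + v and expand: f = u**3 + u**2*v - 2*v**3 + v**2.
No constant or linear terms (consistent with a singular point). Quadratic part: v**2. Cubic part: u**3 + u**2*v - 2*v**3.
The quadratic part v**2 is a perfect square, so there is a single (double) tangent line v = 0, i.e. y = 0. Restricting the cubic part to that line (v = 0) leaves u**3 ≠ 0, so f is not divisible by v and the branch is v² ≈ -u**3 to lowest order — this is a cusp.
Classification: cusp.


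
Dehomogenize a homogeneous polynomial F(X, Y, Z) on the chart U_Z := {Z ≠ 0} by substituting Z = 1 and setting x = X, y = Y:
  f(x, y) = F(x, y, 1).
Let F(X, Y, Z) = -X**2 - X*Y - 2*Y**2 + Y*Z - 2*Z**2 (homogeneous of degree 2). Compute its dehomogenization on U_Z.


f(x, y) = -x**2 - x*y - 2*y**2 + y - 2

On U_Z we set Z = 1. Each monomial c·X^i·Y^j·Z^k in F becomes c·x^i·y^j·1^k = c·x^i·y^j.
Substituting Z = 1: F(X, Y, 1) = -x**2 - x*y - 2*y**2 + y - 2.
Note: deg(f) ≤ deg(F) = 2; strict inequality happens when F is divisible by Z (lost terms).


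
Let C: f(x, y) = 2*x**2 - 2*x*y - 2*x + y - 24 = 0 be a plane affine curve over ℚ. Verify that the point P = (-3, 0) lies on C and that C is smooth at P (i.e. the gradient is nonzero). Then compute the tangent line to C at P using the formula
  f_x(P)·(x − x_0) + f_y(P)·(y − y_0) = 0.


Tangent line at P: -14*x + 7*y - 42 = 0.

Step 1: f(-3, 0) = 0, so P lies on C.
Step 2: partial derivatives
  f_x(x, y) = 4*x - 2*y - 2, f_y(x, y) = 1 - 2*x.
  f_x(P) = -14, f_y(P) = 7 (gradient nonzero, so P is smooth).
Step 3: tangent line at P: -14·(x − -3) + 7·(y − 0) = 0.
Expanding: -14*x + 7*y - 42 = 0.


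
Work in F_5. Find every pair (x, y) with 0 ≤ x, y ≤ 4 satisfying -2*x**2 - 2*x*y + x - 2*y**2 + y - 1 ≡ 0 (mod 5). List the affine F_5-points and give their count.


Affine F_5-points: {(1, 1)}; count = 1.

For each of the 25 pairs (x, y) ∈ F_5², evaluate f(x, y) mod 5. Record the zeros.
  x = 0: [0↦4, 1↦3, 2↦3, 3↦4, 4↦1]  zeros at y ∈ ∅
  x = 1: [0↦3, 1↦0, 2↦3, 3↦2, 4↦2]  zeros at y ∈ {1}
  x = 2: [0↦3, 1↦3, 2↦4, 3↦1, 4↦4]  zeros at y ∈ ∅
  x = 3: [0↦4, 1↦2, 2↦1, 3↦1, 4↦2]  zeros at y ∈ ∅
  x = 4: [0↦1, 1↦2, 2↦4, 3↦2, 4↦1]  zeros at y ∈ ∅
Collecting zeros: affine points = {(1, 1)}.
Total count |C(F_5)_aff| = 1.


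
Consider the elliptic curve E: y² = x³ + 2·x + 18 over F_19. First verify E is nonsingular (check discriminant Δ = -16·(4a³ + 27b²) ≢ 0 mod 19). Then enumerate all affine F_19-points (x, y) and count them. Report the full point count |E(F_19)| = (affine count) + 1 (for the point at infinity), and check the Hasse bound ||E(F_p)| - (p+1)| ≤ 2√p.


Affine points = {(2, 7), (2, 12), (5, 1), (5, 18), (9, 9), (9, 10), (14, 4), (14, 15), (16, 2), (16, 17), (17, 5), (17, 14)}; affine count = 12; |E(F_19)| = 13.

Discriminant check: Δ ∝ 4a³ + 27b² = 4·2³ + 27·18² = 4·8 + 27·324 ≡ 2 (mod 19). Nonzero ⇒ E is nonsingular.
For each x ∈ F_19, compute rhs = x³ + 2·x + 18 mod 19, then count y ∈ F_19 with y² ≡ rhs.
  x = 0: rhs = 18, matching y values: none (0 points).
  x = 1: rhs = 2, matching y values: none (0 points).
  x = 2: rhs = 11, matching y values: 7, 12 (2 points).
  x = 3: rhs = 13, matching y values: none (0 points).
  x = 4: rhs = 14, matching y values: none (0 points).
  x = 5: rhs = 1, matching y values: 1, 18 (2 points).
  x = 6: rhs = 18, matching y values: none (0 points).
  x = 7: rhs = 14, matching y values: none (0 points).
  x = 8: rhs = 14, matching y values: none (0 points).
  x = 9: rhs = 5, matching y values: 9, 10 (2 points).
  x = 10: rhs = 12, matching y values: none (0 points).
  x = 11: rhs = 3, matching y values: none (0 points).
  x = 12: rhs = 3, matching y values: none (0 points).
  x = 13: rhs = 18, matching y values: none (0 points).
  x = 14: rhs = 16, matching y values: 4, 15 (2 points).
  x = 15: rhs = 3, matching y values: none (0 points).
  x = 16: rhs = 4, matching y values: 2, 17 (2 points).
  x = 17: rhs = 6, matching y values: 5, 14 (2 points).
  x = 18: rhs = 15, matching y values: none (0 points).
Total affine count: 12.
Full point count |E(F_19)| = 12 + 1 = 13.
Hasse bound: |13 − (19+1)| = |-7| = 7 ≤ 2√19 ≈ 8.7178 ✓.


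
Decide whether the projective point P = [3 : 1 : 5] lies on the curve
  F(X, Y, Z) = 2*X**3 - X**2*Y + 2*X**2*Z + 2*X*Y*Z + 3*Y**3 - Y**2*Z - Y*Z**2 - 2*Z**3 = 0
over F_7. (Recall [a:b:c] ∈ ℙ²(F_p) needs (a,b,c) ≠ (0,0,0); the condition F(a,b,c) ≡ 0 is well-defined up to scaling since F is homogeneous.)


F(3,1,5) ≡ 0 (mod 7); P is on the curve.

Evaluate F(3, 1, 5) term-by-term (mod 7).
  2*X**3 ↦ 2·27·1·1 = 54
  -X**2*Y ↦ -1·9·1·1 = -9
  2*X**2*Z ↦ 2·9·1·5 = 90
  2*X*Y*Z ↦ 2·3·1·5 = 30
  3*Y**3 ↦ 3·1·1·1 = 3
  -Y**2*Z ↦ -1·1·1·5 = -5
  -Y*Z**2 ↦ -1·1·1·25 = -25
  -2*Z**3 ↦ -2·1·1·125 = -250
Sum: F(3, 1, 5) = (54) + (-9) + (90) + (30) + (3) + (-5) + (-25) + (-250) = -112.
Reducing mod 7: -112 ≡ 0 (mod 7).
Since F(a, b, c) ≡ 0 (mod 7), P lies on the curve.


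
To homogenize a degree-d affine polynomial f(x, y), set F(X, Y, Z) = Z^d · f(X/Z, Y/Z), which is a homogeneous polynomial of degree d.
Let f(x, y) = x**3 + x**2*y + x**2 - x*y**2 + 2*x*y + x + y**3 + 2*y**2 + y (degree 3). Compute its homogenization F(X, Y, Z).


F(X, Y, Z) = X**3 + X**2*Y + X**2*Z - X*Y**2 + 2*X*Y*Z + X*Z**2 + Y**3 + 2*Y**2*Z + Y*Z**2

deg(f) = 3.
Substitute x = X/Z, y = Y/Z into f, then multiply by Z^3.
  monomial 1·x^3·y^0 ↦ 1·X^3·Y^0·Z^0.
  monomial 1·x^2·y^1 ↦ 1·X^2·Y^1·Z^0.
  monomial 1·x^2·y^0 ↦ 1·X^2·Y^0·Z^1.
  monomial -1·x^1·y^2 ↦ -1·X^1·Y^2·Z^0.
  monomial 2·x^1·y^1 ↦ 2·X^1·Y^1·Z^1.
  monomial 1·x^1·y^0 ↦ 1·X^1·Y^0·Z^2.
  monomial 1·x^0·y^3 ↦ 1·X^0·Y^3·Z^0.
  monomial 2·x^0·y^2 ↦ 2·X^0·Y^2·Z^1.
  monomial 1·x^0·y^1 ↦ 1·X^0·Y^1·Z^2.
Collecting: F(X, Y, Z) = X**3 + X**2*Y + X**2*Z - X*Y**2 + 2*X*Y*Z + X*Z**2 + Y**3 + 2*Y**2*Z + Y*Z**2.


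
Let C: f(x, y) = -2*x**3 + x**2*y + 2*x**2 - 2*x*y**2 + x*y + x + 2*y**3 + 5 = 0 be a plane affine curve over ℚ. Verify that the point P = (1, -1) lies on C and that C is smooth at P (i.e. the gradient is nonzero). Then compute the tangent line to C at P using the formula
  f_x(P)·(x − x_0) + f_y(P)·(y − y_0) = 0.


Tangent line at P: -6*x + 12*y + 18 = 0.

Step 1: f(1, -1) = 0, so P lies on C.
Step 2: partial derivatives
  f_x(x, y) = -6*x**2 + 2*x*y + 4*x - 2*y**2 + y + 1, f_y(x, y) = x**2 - 4*x*y + x + 6*y**2.
  f_x(P) = -6, f_y(P) = 12 (gradient nonzero, so P is smooth).
Step 3: tangent line at P: -6·(x − 1) + 12·(y − -1) = 0.
Expanding: -6*x + 12*y + 18 = 0.


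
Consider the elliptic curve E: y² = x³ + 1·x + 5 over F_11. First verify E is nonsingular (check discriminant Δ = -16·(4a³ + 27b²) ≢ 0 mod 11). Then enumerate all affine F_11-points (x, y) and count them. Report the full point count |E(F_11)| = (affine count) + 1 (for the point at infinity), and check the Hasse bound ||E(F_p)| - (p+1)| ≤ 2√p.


Affine points = {(0, 4), (0, 7), (2, 2), (2, 9), (5, 5), (5, 6), (7, 5), (7, 6), (10, 5), (10, 6)}; affine count = 10; |E(F_11)| = 11.

Discriminant check: Δ ∝ 4a³ + 27b² = 4·1³ + 27·5² = 4·1 + 27·25 ≡ 8 (mod 11). Nonzero ⇒ E is nonsingular.
For each x ∈ F_11, compute rhs = x³ + 1·x + 5 mod 11, then count y ∈ F_11 with y² ≡ rhs.
  x = 0: rhs = 5, matching y values: 4, 7 (2 points).
  x = 1: rhs = 7, matching y values: none (0 points).
  x = 2: rhs = 4, matching y values: 2, 9 (2 points).
  x = 3: rhs = 2, matching y values: none (0 points).
  x = 4: rhs = 7, matching y values: none (0 points).
  x = 5: rhs = 3, matching y values: 5, 6 (2 points).
  x = 6: rhs = 7, matching y values: none (0 points).
  x = 7: rhs = 3, matching y values: 5, 6 (2 points).
  x = 8: rhs = 8, matching y values: none (0 points).
  x = 9: rhs = 6, matching y values: none (0 points).
  x = 10: rhs = 3, matching y values: 5, 6 (2 points).
Total affine count: 10.
Full point count |E(F_11)| = 10 + 1 = 11.
Hasse bound: |11 − (11+1)| = |-1| = 1 ≤ 2√11 ≈ 6.6332 ✓.


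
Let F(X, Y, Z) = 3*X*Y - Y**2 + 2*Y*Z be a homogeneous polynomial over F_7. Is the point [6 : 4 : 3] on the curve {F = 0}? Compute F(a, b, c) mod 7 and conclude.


F(6,4,3) ≡ 3 (mod 7); P is NOT on the curve.

Evaluate F(6, 4, 3) term-by-term (mod 7).
  3*X*Y ↦ 3·6·4·1 = 72
  -Y**2 ↦ -1·1·16·1 = -16
  2*Y*Z ↦ 2·1·4·3 = 24
Sum: F(6, 4, 3) = (72) + (-16) + (24) = 80.
Reducing mod 7: 80 ≡ 3 (mod 7).
Since F(a, b, c) ≡ 3 ≠ 0 (mod 7), P does NOT lie on the curve.


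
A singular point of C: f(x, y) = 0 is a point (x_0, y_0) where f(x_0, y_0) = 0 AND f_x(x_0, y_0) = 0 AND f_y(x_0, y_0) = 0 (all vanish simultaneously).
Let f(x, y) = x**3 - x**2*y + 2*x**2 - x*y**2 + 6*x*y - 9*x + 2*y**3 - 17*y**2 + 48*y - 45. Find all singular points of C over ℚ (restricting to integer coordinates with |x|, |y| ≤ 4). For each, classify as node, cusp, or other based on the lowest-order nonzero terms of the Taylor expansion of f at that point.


Singular points: {(0, 3)}; classification: node.

Compute partial derivatives:
  f_x = 3*x**2 - 2*x*y + 4*x - y**2 + 6*y - 9.
  f_y = -x**2 - 2*x*y + 6*x + 6*y**2 - 34*y + 48.
Scan x_0 ∈ {−4, ..., 4}. For each x_0, f_y(x_0, y) is a polynomial in y; find its integer roots y ∈ {−4, ..., 4}, then test f_x and f at those candidates.
  x = -4: f_y(-4, y) = 6*y**2 - 26*y + 8; vanishes at y ∈ {4}. (-4, 4): f_x = 63 ≠ 0.
  x = -3: f_y(-3, y) = 6*y**2 - 28*y + 21; no integer root y with |y| ≤ 4.
  x = -2: f_y(-2, y) = 6*y**2 - 30*y + 32; no integer root y with |y| ≤ 4.
  x = -1: f_y(-1, y) = 6*y**2 - 32*y + 41; no integer root y with |y| ≤ 4.
  x = 0: f_y(0, y) = 6*y**2 - 34*y + 48; vanishes at y ∈ {3}. (0, 3): f_x = 0, f = 0 — SINGULAR.
  x = 1: f_y(1, y) = 6*y**2 - 36*y + 53; no integer root y with |y| ≤ 4.
  x = 2: f_y(2, y) = 6*y**2 - 38*y + 56; vanishes at y ∈ {4}. (2, 4): f_x = 3 ≠ 0.
  x = 3: f_y(3, y) = 6*y**2 - 40*y + 57; no integer root y with |y| ≤ 4.
  x = 4: f_y(4, y) = 6*y**2 - 42*y + 56; no integer root y with |y| ≤ 4.
Only singular point on the grid: (0, 3).
Classify: substitute x = 0 + u, y = 3 + v and expand: f = u**3 - u**2*v - u**2 - u*v**2 + 2*v**3 + v**2.
No constant or linear terms (consistent with a singular point). Quadratic part: -u**2 + v**2. Cubic part: u**3 - u**2*v - u*v**2 + 2*v**3.
The quadratic part v**2 - u**2 = (v − u)(v + u) splits into two distinct linear factors, so there are two distinct tangent lines y − 3 = ±(x − 0) — this is a node (ordinary double point).
Classification: node.
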